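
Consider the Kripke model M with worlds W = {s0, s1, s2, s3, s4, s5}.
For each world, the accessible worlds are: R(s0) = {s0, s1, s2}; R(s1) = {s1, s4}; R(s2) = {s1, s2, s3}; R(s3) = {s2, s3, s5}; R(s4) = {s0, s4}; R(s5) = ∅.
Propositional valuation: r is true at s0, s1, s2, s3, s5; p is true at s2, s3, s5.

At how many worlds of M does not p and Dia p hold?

1

Recall that Dia ψ holds at a world iff ψ holds at some accessible world.
Let φ = not p and Dia p. Evaluate φ at each world:
  s0 (successors {s0, s1, s2}): φ is true.
  s1 (successors {s1, s4}): φ is false.
  s2 (successors {s1, s2, s3}): φ is false.
  s3 (successors {s2, s3, s5}): φ is false.
  s4 (successors {s0, s4}): φ is false.
  s5 (successors ∅): φ is false.
For instance, at s3:
  At s3: not p is false, Dia p is true, so not p and Dia p is false.
    At s3: Dia p requires p at some successor in {s2, s3, s5}.
      p holds at s2, so Dia p is true at s3.
Satisfying worlds: {s0}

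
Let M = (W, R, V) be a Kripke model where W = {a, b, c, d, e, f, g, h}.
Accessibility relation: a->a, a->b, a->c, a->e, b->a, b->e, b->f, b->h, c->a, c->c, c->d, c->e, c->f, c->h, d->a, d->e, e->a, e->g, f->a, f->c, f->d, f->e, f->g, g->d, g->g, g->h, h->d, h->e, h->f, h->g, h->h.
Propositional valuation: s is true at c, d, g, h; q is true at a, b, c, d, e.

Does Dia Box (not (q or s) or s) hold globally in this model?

No

Let φ = Dia Box (not (q or s) or s). Evaluate φ at each world:
  a (successors {a, b, c, e}): φ is false.
  b (successors {a, e, f, h}): φ is false.
  c (successors {a, c, d, e, f, h}): φ is false.
  d (successors {a, e}): φ is false.
  e (successors {a, g}): φ is true.
  f (successors {a, c, d, e, g}): φ is true.
  g (successors {d, g, h}): φ is true.
  h (successors {d, e, f, g, h}): φ is true.
Detail at a (counterexample):
  At a: Dia Box (not (q or s) or s) requires Box (not (q or s) or s) at some successor in {a, b, c, e}.
    At a: Box (not (q or s) or s) is false.
    At b: Box (not (q or s) or s) is false.
    At c: Box (not (q or s) or s) is false.
    At e: Box (not (q or s) or s) is false.
  So Dia Box (not (q or s) or s) is false at a.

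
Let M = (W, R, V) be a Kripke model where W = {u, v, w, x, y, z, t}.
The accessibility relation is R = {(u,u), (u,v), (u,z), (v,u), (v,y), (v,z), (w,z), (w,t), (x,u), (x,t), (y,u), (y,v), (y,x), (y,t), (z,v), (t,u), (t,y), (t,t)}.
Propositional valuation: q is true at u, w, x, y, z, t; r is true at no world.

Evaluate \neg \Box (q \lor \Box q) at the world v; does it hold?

At v: \Box (q \lor \Box q) is true, so \neg \Box (q \lor \Box q) is false.
  At v: \Box (q \lor \Box q) requires q \lor \Box q at every successor {u, y, z}.
      At u: q is true, \Box q is false, so q \lor \Box q is true.
      At y: q is true, \Box q is false, so q \lor \Box q is true.
      At z: q is true, \Box q is false, so q \lor \Box q is true.
  So \Box (q \lor \Box q) is true at v.

No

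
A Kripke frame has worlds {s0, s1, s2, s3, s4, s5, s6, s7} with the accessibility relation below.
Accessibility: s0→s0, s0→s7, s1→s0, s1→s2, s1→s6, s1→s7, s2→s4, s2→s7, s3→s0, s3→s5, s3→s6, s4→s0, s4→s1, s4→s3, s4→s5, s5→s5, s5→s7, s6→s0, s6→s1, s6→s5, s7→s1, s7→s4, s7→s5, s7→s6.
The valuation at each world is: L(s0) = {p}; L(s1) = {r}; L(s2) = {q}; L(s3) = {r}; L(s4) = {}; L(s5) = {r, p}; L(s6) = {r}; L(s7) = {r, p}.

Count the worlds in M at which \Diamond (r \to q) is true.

7

Let φ = \Diamond (r \to q). Evaluate φ at each world:
  s0 (successors {s0, s7}): φ is true.
  s1 (successors {s0, s2, s6, s7}): φ is true.
  s2 (successors {s4, s7}): φ is true.
  s3 (successors {s0, s5, s6}): φ is true.
  s4 (successors {s0, s1, s3, s5}): φ is true.
  s5 (successors {s5, s7}): φ is false.
  s6 (successors {s0, s1, s5}): φ is true.
  s7 (successors {s1, s4, s5, s6}): φ is true.
For instance, at s0:
  At s0: \Diamond (r \to q) requires r \to q at some successor in {s0, s7}.
    r \to q holds at s0, so \Diamond (r \to q) is true at s0.
Satisfying worlds: {s0, s1, s2, s3, s4, s6, s7}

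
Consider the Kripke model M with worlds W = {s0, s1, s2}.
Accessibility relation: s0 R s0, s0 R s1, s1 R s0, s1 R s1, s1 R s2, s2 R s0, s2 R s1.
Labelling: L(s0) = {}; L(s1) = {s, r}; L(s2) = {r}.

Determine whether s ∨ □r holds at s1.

Yes

At s1: s is true, □r is false, so s ∨ □r is true.
  At s1: □r requires r at every successor {s0, s1, s2}.
    r fails at s0, so □r is false at s1.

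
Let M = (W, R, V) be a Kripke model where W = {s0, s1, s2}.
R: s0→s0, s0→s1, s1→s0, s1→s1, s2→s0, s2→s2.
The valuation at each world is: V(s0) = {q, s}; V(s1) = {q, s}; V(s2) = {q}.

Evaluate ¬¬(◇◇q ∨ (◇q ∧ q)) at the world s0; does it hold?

At s0: ¬(◇◇q ∨ (◇q ∧ q)) is false, so ¬¬(◇◇q ∨ (◇q ∧ q)) is true.
  At s0: ◇◇q ∨ (◇q ∧ q) is true, so ¬(◇◇q ∨ (◇q ∧ q)) is false.
    At s0: ◇◇q is true, ◇q ∧ q is true, so ◇◇q ∨ (◇q ∧ q) is true.
      At s0: ◇◇q requires ◇q at some successor in {s0, s1}.
        ◇q holds at s0, so ◇◇q is true at s0.
      At s0: ◇q is true, q is true, so ◇q ∧ q is true.

Yes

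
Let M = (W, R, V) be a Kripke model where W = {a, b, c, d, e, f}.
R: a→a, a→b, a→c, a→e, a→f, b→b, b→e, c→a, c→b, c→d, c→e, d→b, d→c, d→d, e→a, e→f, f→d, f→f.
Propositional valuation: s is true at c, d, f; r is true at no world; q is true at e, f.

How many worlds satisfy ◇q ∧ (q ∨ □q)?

2

Let φ = ◇q ∧ (q ∨ □q). Evaluate φ at each world:
  a (successors {a, b, c, e, f}): φ is false.
  b (successors {b, e}): φ is false.
  c (successors {a, b, d, e}): φ is false.
  d (successors {b, c, d}): φ is false.
  e (successors {a, f}): φ is true.
  f (successors {d, f}): φ is true.
For instance, at d:
  At d: ◇q is false, q ∨ □q is false, so ◇q ∧ (q ∨ □q) is false.
    At d: ◇q requires q at some successor in {b, c, d}.
      At b: q is false.
      At c: q is false.
      At d: q is false.
    So ◇q is false at d.
    At d: q is false, □q is false, so q ∨ □q is false.
      At d: □q requires q at every successor {b, c, d}.
        q fails at b, so □q is false at d.
Satisfying worlds: {e, f}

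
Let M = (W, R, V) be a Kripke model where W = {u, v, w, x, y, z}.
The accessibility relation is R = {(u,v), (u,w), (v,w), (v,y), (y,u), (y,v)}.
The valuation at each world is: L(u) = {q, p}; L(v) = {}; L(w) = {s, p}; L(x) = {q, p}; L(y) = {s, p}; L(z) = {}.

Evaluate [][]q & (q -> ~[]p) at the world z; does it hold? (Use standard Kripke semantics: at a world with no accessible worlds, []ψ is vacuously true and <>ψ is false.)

Yes

Recall that []ψ holds at a world iff ψ holds at every accessible world, and <>ψ holds iff ψ holds at some accessible world.
At z: [][]q is true, q -> ~[]p is true, so [][]q & (q -> ~[]p) is true.
  At z: no accessible worlds, so [][]q holds vacuously.
  At z: q is false, ~[]p is false, so q -> ~[]p is true.
    At z: []p is true, so ~[]p is false.
      At z: no accessible worlds, so []p holds vacuously.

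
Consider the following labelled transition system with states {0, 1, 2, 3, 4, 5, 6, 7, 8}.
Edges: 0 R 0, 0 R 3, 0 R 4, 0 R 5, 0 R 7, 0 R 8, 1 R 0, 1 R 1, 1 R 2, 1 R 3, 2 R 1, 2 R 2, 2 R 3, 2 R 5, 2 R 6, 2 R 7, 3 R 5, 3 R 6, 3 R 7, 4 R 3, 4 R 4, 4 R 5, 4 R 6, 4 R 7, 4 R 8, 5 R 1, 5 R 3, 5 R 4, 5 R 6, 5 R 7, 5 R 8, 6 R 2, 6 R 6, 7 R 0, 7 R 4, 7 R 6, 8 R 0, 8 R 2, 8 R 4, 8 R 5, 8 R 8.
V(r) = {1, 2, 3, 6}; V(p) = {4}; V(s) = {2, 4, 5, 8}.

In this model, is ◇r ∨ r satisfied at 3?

At 3: ◇r is true, r is true, so ◇r ∨ r is true.
  At 3: ◇r requires r at some successor in {5, 6, 7}.
    r holds at 6, so ◇r is true at 3.

Yes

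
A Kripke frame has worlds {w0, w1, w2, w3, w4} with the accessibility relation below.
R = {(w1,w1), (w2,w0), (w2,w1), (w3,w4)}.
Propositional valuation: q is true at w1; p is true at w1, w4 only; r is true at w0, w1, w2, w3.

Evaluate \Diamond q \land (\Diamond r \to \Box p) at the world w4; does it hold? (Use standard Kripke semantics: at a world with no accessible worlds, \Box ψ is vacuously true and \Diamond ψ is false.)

Recall that \Box ψ holds at a world iff ψ holds at every accessible world, and \Diamond ψ holds iff ψ holds at some accessible world.
At w4: \Diamond q is false, \Diamond r \to \Box p is true, so \Diamond q \land (\Diamond r \to \Box p) is false.
  At w4: no accessible worlds, so \Diamond q is false.
  At w4: \Diamond r is false, \Box p is true, so \Diamond r \to \Box p is true.
    At w4: no accessible worlds, so \Diamond r is false.
    At w4: no accessible worlds, so \Box p holds vacuously.

No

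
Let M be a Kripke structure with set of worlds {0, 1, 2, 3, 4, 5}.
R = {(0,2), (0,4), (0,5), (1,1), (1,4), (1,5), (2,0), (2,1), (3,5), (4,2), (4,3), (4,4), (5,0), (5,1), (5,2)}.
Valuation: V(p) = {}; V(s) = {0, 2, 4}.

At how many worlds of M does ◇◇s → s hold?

Recall that ◇ψ holds at a world iff ψ holds at some accessible world.
Let φ = ◇◇s → s. Evaluate φ at each world:
  0 (successors {2, 4, 5}): φ is true.
  1 (successors {1, 4, 5}): φ is false.
  2 (successors {0, 1}): φ is true.
  3 (successors {5}): φ is false.
  4 (successors {2, 3, 4}): φ is true.
  5 (successors {0, 1, 2}): φ is false.
For instance, at 5:
  At 5: ◇◇s is true, s is false, so ◇◇s → s is false.
    At 5: ◇◇s requires ◇s at some successor in {0, 1, 2}.
      ◇s holds at 0, so ◇◇s is true at 5.
Satisfying worlds: {0, 2, 4}

3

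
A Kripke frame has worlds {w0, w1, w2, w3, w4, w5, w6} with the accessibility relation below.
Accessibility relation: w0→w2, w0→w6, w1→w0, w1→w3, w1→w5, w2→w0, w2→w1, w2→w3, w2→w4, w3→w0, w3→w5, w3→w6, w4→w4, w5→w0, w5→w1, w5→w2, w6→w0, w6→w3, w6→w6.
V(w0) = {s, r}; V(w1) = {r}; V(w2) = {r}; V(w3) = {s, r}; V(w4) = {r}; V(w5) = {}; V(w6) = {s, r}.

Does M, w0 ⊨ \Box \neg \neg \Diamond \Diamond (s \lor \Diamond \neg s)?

Yes

At w0: \Box \neg \neg \Diamond \Diamond (s \lor \Diamond \neg s) requires \neg \neg \Diamond \Diamond (s \lor \Diamond \neg s) at every successor {w2, w6}.
    At w2: \neg \Diamond \Diamond (s \lor \Diamond \neg s) is false, so \neg \neg \Diamond \Diamond (s \lor \Diamond \neg s) is true.
      At w2: \Diamond \Diamond (s \lor \Diamond \neg s) is true, so \neg \Diamond \Diamond (s \lor \Diamond \neg s) is false.
    At w6: \neg \Diamond \Diamond (s \lor \Diamond \neg s) is false, so \neg \neg \Diamond \Diamond (s \lor \Diamond \neg s) is true.
      At w6: \Diamond \Diamond (s \lor \Diamond \neg s) is true, so \neg \Diamond \Diamond (s \lor \Diamond \neg s) is false.
So \Box \neg \neg \Diamond \Diamond (s \lor \Diamond \neg s) is true at w0.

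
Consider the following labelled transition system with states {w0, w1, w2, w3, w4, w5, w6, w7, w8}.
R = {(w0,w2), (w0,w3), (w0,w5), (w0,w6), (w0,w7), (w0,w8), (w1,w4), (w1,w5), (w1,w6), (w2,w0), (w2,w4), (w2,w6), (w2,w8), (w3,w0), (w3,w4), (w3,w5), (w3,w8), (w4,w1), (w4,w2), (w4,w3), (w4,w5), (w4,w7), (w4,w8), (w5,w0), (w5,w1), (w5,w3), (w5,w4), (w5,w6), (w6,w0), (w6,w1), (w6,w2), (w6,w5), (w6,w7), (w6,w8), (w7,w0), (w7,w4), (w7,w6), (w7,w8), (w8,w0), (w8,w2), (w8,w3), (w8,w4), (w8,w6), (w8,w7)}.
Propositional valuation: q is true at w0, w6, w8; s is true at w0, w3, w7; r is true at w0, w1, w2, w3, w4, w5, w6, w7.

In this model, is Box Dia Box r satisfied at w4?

At w4: Box Dia Box r requires Dia Box r at every successor {w1, w2, w3, w5, w7, w8}.
  Dia Box r fails at w8, so Box Dia Box r is false at w4.
    At w8: Dia Box r requires Box r at some successor in {w0, w2, w3, w4, w6, w7}.
      At w0: Box r is false.
      At w2: Box r is false.
      At w3: Box r is false.
      At w4: Box r is false.
      At w6: Box r is false.
      At w7: Box r is false.
    So Dia Box r is false at w8.

No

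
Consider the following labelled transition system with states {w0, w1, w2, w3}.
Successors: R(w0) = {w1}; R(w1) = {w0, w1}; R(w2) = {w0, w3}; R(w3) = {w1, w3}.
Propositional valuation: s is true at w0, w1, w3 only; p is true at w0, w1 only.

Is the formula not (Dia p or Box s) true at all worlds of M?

Recall that Box ψ holds at a world iff ψ holds at every accessible world, and Dia ψ holds iff ψ holds at some accessible world.
Let φ = not (Dia p or Box s). Evaluate φ at each world:
  w0 (successors {w1}): φ is false.
  w1 (successors {w0, w1}): φ is false.
  w2 (successors {w0, w3}): φ is false.
  w3 (successors {w1, w3}): φ is false.
Detail at w0 (counterexample):
  At w0: Dia p or Box s is true, so not (Dia p or Box s) is false.
    At w0: Dia p is true, Box s is true, so Dia p or Box s is true.
      At w0: Dia p requires p at some successor in {w1}.
        p holds at w1, so Dia p is true at w0.
      At w0: Box s requires s at every successor {w1}.
        At w1: s is true.
      So Box s is true at w0.

No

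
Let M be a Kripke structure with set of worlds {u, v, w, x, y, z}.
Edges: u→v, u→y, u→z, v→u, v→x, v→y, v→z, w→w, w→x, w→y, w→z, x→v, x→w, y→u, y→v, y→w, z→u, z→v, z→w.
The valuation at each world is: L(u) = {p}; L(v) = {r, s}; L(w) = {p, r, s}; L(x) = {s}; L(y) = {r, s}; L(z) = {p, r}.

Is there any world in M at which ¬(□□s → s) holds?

No

Let φ = ¬(□□s → s). Evaluate φ at each world:
  u (successors {v, y, z}): φ is false.
  v (successors {u, x, y, z}): φ is false.
  w (successors {w, x, y, z}): φ is false.
  x (successors {v, w}): φ is false.
  y (successors {u, v, w}): φ is false.
  z (successors {u, v, w}): φ is false.
For instance, at v:
  At v: □□s → s is true, so ¬(□□s → s) is false.
    At v: □□s is false, s is true, so □□s → s is true.
      At v: □□s requires □s at every successor {u, x, y, z}.
        □s fails at u, so □□s is false at v.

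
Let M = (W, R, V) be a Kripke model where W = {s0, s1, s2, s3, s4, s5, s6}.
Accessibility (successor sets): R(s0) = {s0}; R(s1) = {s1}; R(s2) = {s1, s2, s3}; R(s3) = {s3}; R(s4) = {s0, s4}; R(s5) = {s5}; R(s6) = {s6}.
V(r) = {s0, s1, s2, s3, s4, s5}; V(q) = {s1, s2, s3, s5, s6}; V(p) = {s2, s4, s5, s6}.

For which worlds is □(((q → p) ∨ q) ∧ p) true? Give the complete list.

s5, s6

Recall that □ψ holds at a world iff ψ holds at every accessible world, and ◇ψ holds iff ψ holds at some accessible world.
Let φ = □(((q → p) ∨ q) ∧ p). Evaluate φ at each world:
  s0 (successors {s0}): φ is false.
  s1 (successors {s1}): φ is false.
  s2 (successors {s1, s2, s3}): φ is false.
  s3 (successors {s3}): φ is false.
  s4 (successors {s0, s4}): φ is false.
  s5 (successors {s5}): φ is true.
  s6 (successors {s6}): φ is true.
For instance, at s5:
  At s5: □(((q → p) ∨ q) ∧ p) requires ((q → p) ∨ q) ∧ p at every successor {s5}.
    At s5: ((q → p) ∨ q) ∧ p is true.
  So □(((q → p) ∨ q) ∧ p) is true at s5.
Satisfying worlds: {s5, s6}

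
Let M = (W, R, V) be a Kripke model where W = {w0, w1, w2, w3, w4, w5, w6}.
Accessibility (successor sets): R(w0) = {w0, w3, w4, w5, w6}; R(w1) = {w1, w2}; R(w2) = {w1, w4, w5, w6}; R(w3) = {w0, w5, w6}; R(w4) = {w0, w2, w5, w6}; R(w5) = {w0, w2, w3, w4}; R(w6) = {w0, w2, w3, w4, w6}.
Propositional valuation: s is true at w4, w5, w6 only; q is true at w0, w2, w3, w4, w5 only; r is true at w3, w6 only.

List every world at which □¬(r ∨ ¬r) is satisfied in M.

Recall that □ψ holds at a world iff ψ holds at every accessible world, and ◇ψ holds iff ψ holds at some accessible world.
Let φ = □¬(r ∨ ¬r). Evaluate φ at each world:
  w0 (successors {w0, w3, w4, w5, w6}): φ is false.
  w1 (successors {w1, w2}): φ is false.
  w2 (successors {w1, w4, w5, w6}): φ is false.
  w3 (successors {w0, w5, w6}): φ is false.
  w4 (successors {w0, w2, w5, w6}): φ is false.
  w5 (successors {w0, w2, w3, w4}): φ is false.
  w6 (successors {w0, w2, w3, w4, w6}): φ is false.
For instance, at w1:
  At w1: □¬(r ∨ ¬r) requires ¬(r ∨ ¬r) at every successor {w1, w2}.
    ¬(r ∨ ¬r) fails at w1, so □¬(r ∨ ¬r) is false at w1.
Satisfying worlds: none.

none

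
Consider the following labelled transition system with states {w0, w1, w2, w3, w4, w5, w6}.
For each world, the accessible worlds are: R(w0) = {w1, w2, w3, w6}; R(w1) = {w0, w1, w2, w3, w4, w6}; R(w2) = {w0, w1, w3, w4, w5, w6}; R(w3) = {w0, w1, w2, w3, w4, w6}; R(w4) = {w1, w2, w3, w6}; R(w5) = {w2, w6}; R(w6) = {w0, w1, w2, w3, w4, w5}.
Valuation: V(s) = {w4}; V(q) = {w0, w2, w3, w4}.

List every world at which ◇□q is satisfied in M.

none

Let φ = ◇□q. Evaluate φ at each world:
  w0 (successors {w1, w2, w3, w6}): φ is false.
  w1 (successors {w0, w1, w2, w3, w4, w6}): φ is false.
  w2 (successors {w0, w1, w3, w4, w5, w6}): φ is false.
  w3 (successors {w0, w1, w2, w3, w4, w6}): φ is false.
  w4 (successors {w1, w2, w3, w6}): φ is false.
  w5 (successors {w2, w6}): φ is false.
  w6 (successors {w0, w1, w2, w3, w4, w5}): φ is false.
For instance, at w2:
  At w2: ◇□q requires □q at some successor in {w0, w1, w3, w4, w5, w6}.
    At w0: □q is false.
    At w1: □q is false.
    At w3: □q is false.
    At w4: □q is false.
    At w5: □q is false.
    At w6: □q is false.
  So ◇□q is false at w2.
Satisfying worlds: none.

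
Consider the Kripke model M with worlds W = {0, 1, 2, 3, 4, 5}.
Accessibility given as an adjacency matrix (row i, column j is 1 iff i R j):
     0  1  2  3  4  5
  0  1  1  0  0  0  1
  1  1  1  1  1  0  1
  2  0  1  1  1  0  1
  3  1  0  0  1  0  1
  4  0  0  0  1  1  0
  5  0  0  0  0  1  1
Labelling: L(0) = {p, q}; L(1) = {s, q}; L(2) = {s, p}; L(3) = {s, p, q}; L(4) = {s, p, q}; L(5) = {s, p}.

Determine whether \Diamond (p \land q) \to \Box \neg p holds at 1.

No

Recall that \Box ψ holds at a world iff ψ holds at every accessible world, and \Diamond ψ holds iff ψ holds at some accessible world.
At 1: \Diamond (p \land q) is true, \Box \neg p is false, so \Diamond (p \land q) \to \Box \neg p is false.
  At 1: \Diamond (p \land q) requires p \land q at some successor in {0, 1, 2, 3, 5}.
    p \land q holds at 0, so \Diamond (p \land q) is true at 1.
  At 1: \Box \neg p requires \neg p at every successor {0, 1, 2, 3, 5}.
    \neg p fails at 0, so \Box \neg p is false at 1.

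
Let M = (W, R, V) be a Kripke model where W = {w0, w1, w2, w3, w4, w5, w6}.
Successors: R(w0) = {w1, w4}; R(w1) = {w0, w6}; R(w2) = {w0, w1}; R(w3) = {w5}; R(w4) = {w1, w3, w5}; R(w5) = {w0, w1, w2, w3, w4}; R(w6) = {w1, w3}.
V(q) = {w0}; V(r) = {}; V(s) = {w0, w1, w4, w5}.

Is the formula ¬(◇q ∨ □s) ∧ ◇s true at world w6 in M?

Yes

At w6: ¬(◇q ∨ □s) is true, ◇s is true, so ¬(◇q ∨ □s) ∧ ◇s is true.
  At w6: ◇q ∨ □s is false, so ¬(◇q ∨ □s) is true.
    At w6: ◇q is false, □s is false, so ◇q ∨ □s is false.
      At w6: ◇q requires q at some successor in {w1, w3}.
        At w1: q is false.
        At w3: q is false.
      So ◇q is false at w6.
      At w6: □s requires s at every successor {w1, w3}.
        s fails at w3, so □s is false at w6.
  At w6: ◇s requires s at some successor in {w1, w3}.
    s holds at w1, so ◇s is true at w6.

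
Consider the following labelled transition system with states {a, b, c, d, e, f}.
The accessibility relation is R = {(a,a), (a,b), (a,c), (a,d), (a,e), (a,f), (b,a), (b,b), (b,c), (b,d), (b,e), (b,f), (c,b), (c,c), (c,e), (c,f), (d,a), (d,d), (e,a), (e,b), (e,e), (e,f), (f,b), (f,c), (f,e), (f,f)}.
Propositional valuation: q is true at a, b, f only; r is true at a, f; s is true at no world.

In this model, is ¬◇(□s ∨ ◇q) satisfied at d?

No

At d: ◇(□s ∨ ◇q) is true, so ¬◇(□s ∨ ◇q) is false.
  At d: ◇(□s ∨ ◇q) requires □s ∨ ◇q at some successor in {a, d}.
    □s ∨ ◇q holds at a, so ◇(□s ∨ ◇q) is true at d.
      At a: □s is false, ◇q is true, so □s ∨ ◇q is true.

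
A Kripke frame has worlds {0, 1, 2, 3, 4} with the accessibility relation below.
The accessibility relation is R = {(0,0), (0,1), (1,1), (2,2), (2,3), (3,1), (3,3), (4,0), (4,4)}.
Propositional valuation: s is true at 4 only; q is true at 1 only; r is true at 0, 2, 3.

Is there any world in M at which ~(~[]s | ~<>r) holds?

Recall that []ψ holds at a world iff ψ holds at every accessible world, and <>ψ holds iff ψ holds at some accessible world.
Let φ = ~(~[]s | ~<>r). Evaluate φ at each world:
  0 (successors {0, 1}): φ is false.
  1 (successors {1}): φ is false.
  2 (successors {2, 3}): φ is false.
  3 (successors {1, 3}): φ is false.
  4 (successors {0, 4}): φ is false.
For instance, at 3:
  At 3: ~[]s | ~<>r is true, so ~(~[]s | ~<>r) is false.
    At 3: ~[]s is true, ~<>r is false, so ~[]s | ~<>r is true.
      At 3: []s is false, so ~[]s is true.
      At 3: <>r is true, so ~<>r is false.

No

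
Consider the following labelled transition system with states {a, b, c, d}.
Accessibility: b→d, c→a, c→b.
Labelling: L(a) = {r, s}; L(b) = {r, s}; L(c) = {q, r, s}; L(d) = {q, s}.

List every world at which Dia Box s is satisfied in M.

b, c

Let φ = Dia Box s. Evaluate φ at each world:
  a (successors ∅): φ is false.
  b (successors {d}): φ is true.
  c (successors {a, b}): φ is true.
  d (successors ∅): φ is false.
For instance, at b:
  At b: Dia Box s requires Box s at some successor in {d}.
    Box s holds at d, so Dia Box s is true at b.
      At d: no accessible worlds, so Box s holds vacuously.
Satisfying worlds: {b, c}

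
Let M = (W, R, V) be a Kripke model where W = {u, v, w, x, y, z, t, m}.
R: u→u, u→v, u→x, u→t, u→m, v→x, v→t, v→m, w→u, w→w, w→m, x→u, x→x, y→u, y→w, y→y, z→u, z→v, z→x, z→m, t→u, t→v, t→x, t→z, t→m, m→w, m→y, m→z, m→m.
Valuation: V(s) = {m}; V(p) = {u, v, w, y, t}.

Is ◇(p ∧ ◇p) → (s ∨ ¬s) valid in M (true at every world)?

Recall that ◇ψ holds at a world iff ψ holds at some accessible world.
Let φ = ◇(p ∧ ◇p) → (s ∨ ¬s). Evaluate φ at each world:
  u (successors {u, v, x, t, m}): φ is true.
  v (successors {x, t, m}): φ is true.
  w (successors {u, w, m}): φ is true.
  x (successors {u, x}): φ is true.
  y (successors {u, w, y}): φ is true.
  z (successors {u, v, x, m}): φ is true.
  t (successors {u, v, x, z, m}): φ is true.
  m (successors {w, y, z, m}): φ is true.
For instance, at t:
  At t: ◇(p ∧ ◇p) is true, s ∨ ¬s is true, so ◇(p ∧ ◇p) → (s ∨ ¬s) is true.
    At t: ◇(p ∧ ◇p) requires p ∧ ◇p at some successor in {u, v, x, z, m}.
      p ∧ ◇p holds at u, so ◇(p ∧ ◇p) is true at t.

Yes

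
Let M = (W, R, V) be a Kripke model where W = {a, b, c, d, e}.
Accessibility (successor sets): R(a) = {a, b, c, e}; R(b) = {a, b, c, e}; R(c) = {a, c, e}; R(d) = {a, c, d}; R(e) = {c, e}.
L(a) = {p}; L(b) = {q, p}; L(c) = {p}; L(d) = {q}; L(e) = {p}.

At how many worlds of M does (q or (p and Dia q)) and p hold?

2

Let φ = (q or (p and Dia q)) and p. Evaluate φ at each world:
  a (successors {a, b, c, e}): φ is true.
  b (successors {a, b, c, e}): φ is true.
  c (successors {a, c, e}): φ is false.
  d (successors {a, c, d}): φ is false.
  e (successors {c, e}): φ is false.
For instance, at c:
  At c: q or (p and Dia q) is false, p is true, so (q or (p and Dia q)) and p is false.
    At c: q is false, p and Dia q is false, so q or (p and Dia q) is false.
      At c: p is true, Dia q is false, so p and Dia q is false.
Satisfying worlds: {a, b}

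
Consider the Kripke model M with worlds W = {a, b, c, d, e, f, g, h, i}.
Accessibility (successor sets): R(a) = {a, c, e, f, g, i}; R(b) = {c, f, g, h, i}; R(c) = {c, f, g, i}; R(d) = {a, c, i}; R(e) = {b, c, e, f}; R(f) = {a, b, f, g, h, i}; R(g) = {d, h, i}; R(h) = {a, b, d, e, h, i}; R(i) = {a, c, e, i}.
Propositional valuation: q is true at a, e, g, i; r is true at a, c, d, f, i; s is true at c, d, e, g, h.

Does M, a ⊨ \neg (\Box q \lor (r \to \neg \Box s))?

No

At a: \Box q \lor (r \to \neg \Box s) is true, so \neg (\Box q \lor (r \to \neg \Box s)) is false.
  At a: \Box q is false, r \to \neg \Box s is true, so \Box q \lor (r \to \neg \Box s) is true.
    At a: \Box q requires q at every successor {a, c, e, f, g, i}.
      q fails at c, so \Box q is false at a.
    At a: r is true, \neg \Box s is true, so r \to \neg \Box s is true.
      At a: \Box s is false, so \neg \Box s is true.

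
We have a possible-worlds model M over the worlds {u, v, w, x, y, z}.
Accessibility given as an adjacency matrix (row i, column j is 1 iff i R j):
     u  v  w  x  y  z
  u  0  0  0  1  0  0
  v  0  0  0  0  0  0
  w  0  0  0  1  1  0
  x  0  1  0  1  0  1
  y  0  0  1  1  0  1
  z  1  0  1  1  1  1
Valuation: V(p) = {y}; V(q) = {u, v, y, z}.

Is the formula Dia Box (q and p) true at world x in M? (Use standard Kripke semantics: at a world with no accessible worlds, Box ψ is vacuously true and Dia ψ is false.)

At x: Dia Box (q and p) requires Box (q and p) at some successor in {v, x, z}.
  Box (q and p) holds at v, so Dia Box (q and p) is true at x.
    At v: no accessible worlds, so Box (q and p) holds vacuously.

Yes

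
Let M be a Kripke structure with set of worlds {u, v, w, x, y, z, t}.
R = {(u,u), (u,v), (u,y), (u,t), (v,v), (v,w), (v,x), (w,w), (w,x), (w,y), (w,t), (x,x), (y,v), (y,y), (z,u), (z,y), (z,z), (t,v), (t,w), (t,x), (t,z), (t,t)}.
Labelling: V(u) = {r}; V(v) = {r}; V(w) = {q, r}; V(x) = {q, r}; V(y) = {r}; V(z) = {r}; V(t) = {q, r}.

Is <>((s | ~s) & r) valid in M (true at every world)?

Recall that <>ψ holds at a world iff ψ holds at some accessible world.
Let φ = <>((s | ~s) & r). Evaluate φ at each world:
  u (successors {u, v, y, t}): φ is true.
  v (successors {v, w, x}): φ is true.
  w (successors {w, x, y, t}): φ is true.
  x (successors {x}): φ is true.
  y (successors {v, y}): φ is true.
  z (successors {u, y, z}): φ is true.
  t (successors {v, w, x, z, t}): φ is true.
For instance, at v:
  At v: <>((s | ~s) & r) requires (s | ~s) & r at some successor in {v, w, x}.
    (s | ~s) & r holds at v, so <>((s | ~s) & r) is true at v.

Yes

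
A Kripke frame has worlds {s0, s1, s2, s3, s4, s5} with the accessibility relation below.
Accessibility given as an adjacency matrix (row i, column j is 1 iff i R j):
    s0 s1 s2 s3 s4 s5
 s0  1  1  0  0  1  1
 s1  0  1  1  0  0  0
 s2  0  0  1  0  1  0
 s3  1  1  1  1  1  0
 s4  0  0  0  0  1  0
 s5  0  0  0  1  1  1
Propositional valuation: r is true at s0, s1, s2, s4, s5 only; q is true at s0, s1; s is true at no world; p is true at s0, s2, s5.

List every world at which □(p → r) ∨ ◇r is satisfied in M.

s0, s1, s2, s3, s4, s5

Recall that □ψ holds at a world iff ψ holds at every accessible world, and ◇ψ holds iff ψ holds at some accessible world.
Let φ = □(p → r) ∨ ◇r. Evaluate φ at each world:
  s0 (successors {s0, s1, s4, s5}): φ is true.
  s1 (successors {s1, s2}): φ is true.
  s2 (successors {s2, s4}): φ is true.
  s3 (successors {s0, s1, s2, s3, s4}): φ is true.
  s4 (successors {s4}): φ is true.
  s5 (successors {s3, s4, s5}): φ is true.
For instance, at s1:
  At s1: □(p → r) is true, ◇r is true, so □(p → r) ∨ ◇r is true.
    At s1: □(p → r) requires p → r at every successor {s1, s2}.
      At s1: p → r is true.
      At s2: p → r is true.
    So □(p → r) is true at s1.
    At s1: ◇r requires r at some successor in {s1, s2}.
      r holds at s1, so ◇r is true at s1.
Satisfying worlds: {s0, s1, s2, s3, s4, s5}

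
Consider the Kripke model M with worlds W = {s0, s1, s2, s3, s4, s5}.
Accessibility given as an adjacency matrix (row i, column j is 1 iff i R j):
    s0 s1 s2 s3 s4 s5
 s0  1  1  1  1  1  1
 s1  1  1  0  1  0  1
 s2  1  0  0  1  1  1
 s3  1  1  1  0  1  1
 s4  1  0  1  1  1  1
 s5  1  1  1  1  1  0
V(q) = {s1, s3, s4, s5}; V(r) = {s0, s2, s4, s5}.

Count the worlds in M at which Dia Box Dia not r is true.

6

Let φ = Dia Box Dia not r. Evaluate φ at each world:
  s0 (successors {s0, s1, s2, s3, s4, s5}): φ is true.
  s1 (successors {s0, s1, s3, s5}): φ is true.
  s2 (successors {s0, s3, s4, s5}): φ is true.
  s3 (successors {s0, s1, s2, s4, s5}): φ is true.
  s4 (successors {s0, s2, s3, s4, s5}): φ is true.
  s5 (successors {s0, s1, s2, s3, s4}): φ is true.
For instance, at s4:
  At s4: Dia Box Dia not r requires Box Dia not r at some successor in {s0, s2, s3, s4, s5}.
    Box Dia not r holds at s0, so Dia Box Dia not r is true at s4.
      At s0: Box Dia not r requires Dia not r at every successor {s0, s1, s2, s3, s4, s5}.
        At s0: Dia not r is true.
        At s1: Dia not r is true.
        At s2: Dia not r is true.
        At s3: Dia not r is true.
        At s4: Dia not r is true.
        At s5: Dia not r is true.
      So Box Dia not r is true at s0.
Satisfying worlds: {s0, s1, s2, s3, s4, s5}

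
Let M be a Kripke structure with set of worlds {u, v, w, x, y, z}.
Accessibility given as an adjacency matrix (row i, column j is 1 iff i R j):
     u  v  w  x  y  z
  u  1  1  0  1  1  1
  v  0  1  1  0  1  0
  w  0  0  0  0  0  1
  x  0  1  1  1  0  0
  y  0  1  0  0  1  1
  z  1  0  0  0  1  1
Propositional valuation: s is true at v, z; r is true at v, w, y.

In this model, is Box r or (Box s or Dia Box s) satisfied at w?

Recall that Box ψ holds at a world iff ψ holds at every accessible world, and Dia ψ holds iff ψ holds at some accessible world.
At w: Box r is false, Box s or Dia Box s is true, so Box r or (Box s or Dia Box s) is true.
  At w: Box r requires r at every successor {z}.
    r fails at z, so Box r is false at w.
  At w: Box s is true, Dia Box s is false, so Box s or Dia Box s is true.
    At w: Box s requires s at every successor {z}.
      At z: s is true.
    So Box s is true at w.
    At w: Dia Box s requires Box s at some successor in {z}.
      At z: Box s is false.
    So Dia Box s is false at w.

Yes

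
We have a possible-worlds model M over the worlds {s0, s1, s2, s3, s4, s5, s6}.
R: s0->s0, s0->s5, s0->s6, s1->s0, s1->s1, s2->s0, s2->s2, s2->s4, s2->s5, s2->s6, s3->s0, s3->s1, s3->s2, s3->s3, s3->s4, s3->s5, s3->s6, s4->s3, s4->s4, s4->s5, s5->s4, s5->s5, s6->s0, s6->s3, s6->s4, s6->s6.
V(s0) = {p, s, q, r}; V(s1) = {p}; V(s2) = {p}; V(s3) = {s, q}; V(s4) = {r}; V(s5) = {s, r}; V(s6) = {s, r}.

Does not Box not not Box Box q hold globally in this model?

Let φ = not Box not not Box Box q. Evaluate φ at each world:
  s0 (successors {s0, s5, s6}): φ is true.
  s1 (successors {s0, s1}): φ is true.
  s2 (successors {s0, s2, s4, s5, s6}): φ is true.
  s3 (successors {s0, s1, s2, s3, s4, s5, s6}): φ is true.
  s4 (successors {s3, s4, s5}): φ is true.
  s5 (successors {s4, s5}): φ is true.
  s6 (successors {s0, s3, s4, s6}): φ is true.
For instance, at s0:
  At s0: Box not not Box Box q is false, so not Box not not Box Box q is true.
    At s0: Box not not Box Box q requires not not Box Box q at every successor {s0, s5, s6}.
      not not Box Box q fails at s0, so Box not not Box Box q is false at s0.

Yes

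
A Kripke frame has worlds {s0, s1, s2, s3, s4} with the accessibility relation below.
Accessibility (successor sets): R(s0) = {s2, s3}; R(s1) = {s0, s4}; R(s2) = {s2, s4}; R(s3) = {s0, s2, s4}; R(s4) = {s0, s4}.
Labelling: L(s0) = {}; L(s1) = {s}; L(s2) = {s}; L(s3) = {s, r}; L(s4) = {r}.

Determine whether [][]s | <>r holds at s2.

Yes

At s2: [][]s is false, <>r is true, so [][]s | <>r is true.
  At s2: [][]s requires []s at every successor {s2, s4}.
    []s fails at s2, so [][]s is false at s2.
      At s2: []s requires s at every successor {s2, s4}.
        s fails at s4, so []s is false at s2.
  At s2: <>r requires r at some successor in {s2, s4}.
    r holds at s4, so <>r is true at s2.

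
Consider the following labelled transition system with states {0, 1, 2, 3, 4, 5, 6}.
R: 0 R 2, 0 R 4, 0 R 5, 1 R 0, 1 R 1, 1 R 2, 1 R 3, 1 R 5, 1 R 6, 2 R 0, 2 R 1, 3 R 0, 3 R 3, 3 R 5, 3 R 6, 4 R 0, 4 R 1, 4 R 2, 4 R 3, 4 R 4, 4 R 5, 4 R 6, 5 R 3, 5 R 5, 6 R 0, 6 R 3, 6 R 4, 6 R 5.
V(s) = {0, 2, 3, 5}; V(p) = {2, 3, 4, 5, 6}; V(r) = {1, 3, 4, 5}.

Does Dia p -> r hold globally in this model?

No

Recall that Dia ψ holds at a world iff ψ holds at some accessible world.
Let φ = Dia p -> r. Evaluate φ at each world:
  0 (successors {2, 4, 5}): φ is false.
  1 (successors {0, 1, 2, 3, 5, 6}): φ is true.
  2 (successors {0, 1}): φ is true.
  3 (successors {0, 3, 5, 6}): φ is true.
  4 (successors {0, 1, 2, 3, 4, 5, 6}): φ is true.
  5 (successors {3, 5}): φ is true.
  6 (successors {0, 3, 4, 5}): φ is false.
Detail at 0 (counterexample):
  At 0: Dia p is true, r is false, so Dia p -> r is false.
    At 0: Dia p requires p at some successor in {2, 4, 5}.
      p holds at 2, so Dia p is true at 0.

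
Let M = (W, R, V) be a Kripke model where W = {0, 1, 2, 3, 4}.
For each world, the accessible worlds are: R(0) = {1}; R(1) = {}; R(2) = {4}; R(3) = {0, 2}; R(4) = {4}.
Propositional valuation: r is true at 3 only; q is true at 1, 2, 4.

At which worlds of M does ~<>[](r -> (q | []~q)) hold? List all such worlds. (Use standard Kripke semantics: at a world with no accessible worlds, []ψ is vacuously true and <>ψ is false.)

Recall that []ψ holds at a world iff ψ holds at every accessible world, and <>ψ holds iff ψ holds at some accessible world.
Let φ = ~<>[](r -> (q | []~q)). Evaluate φ at each world:
  0 (successors {1}): φ is false.
  1 (successors ∅): φ is true.
  2 (successors {4}): φ is false.
  3 (successors {0, 2}): φ is false.
  4 (successors {4}): φ is false.
For instance, at 3:
  At 3: <>[](r -> (q | []~q)) is true, so ~<>[](r -> (q | []~q)) is false.
    At 3: <>[](r -> (q | []~q)) requires [](r -> (q | []~q)) at some successor in {0, 2}.
      [](r -> (q | []~q)) holds at 0, so <>[](r -> (q | []~q)) is true at 3.
Satisfying worlds: {1}

1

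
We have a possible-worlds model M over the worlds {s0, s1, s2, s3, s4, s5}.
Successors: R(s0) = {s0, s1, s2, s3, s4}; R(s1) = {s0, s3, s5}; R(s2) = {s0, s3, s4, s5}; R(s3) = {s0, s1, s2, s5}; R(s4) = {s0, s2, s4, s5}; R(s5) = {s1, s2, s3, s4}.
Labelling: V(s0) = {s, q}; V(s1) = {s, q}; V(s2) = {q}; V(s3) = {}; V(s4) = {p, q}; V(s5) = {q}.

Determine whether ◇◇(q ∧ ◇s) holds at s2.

At s2: ◇◇(q ∧ ◇s) requires ◇(q ∧ ◇s) at some successor in {s0, s3, s4, s5}.
  ◇(q ∧ ◇s) holds at s0, so ◇◇(q ∧ ◇s) is true at s2.
    At s0: ◇(q ∧ ◇s) requires q ∧ ◇s at some successor in {s0, s1, s2, s3, s4}.
      q ∧ ◇s holds at s0, so ◇(q ∧ ◇s) is true at s0.

Yes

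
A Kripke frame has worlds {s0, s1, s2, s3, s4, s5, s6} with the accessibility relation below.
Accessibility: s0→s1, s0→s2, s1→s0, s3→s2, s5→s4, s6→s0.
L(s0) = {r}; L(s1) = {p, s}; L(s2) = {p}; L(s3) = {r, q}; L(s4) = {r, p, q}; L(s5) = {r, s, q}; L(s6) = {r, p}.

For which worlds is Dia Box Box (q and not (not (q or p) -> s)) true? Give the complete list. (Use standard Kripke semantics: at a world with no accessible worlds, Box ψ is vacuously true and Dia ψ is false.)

Let φ = Dia Box Box (q and not (not (q or p) -> s)). Evaluate φ at each world:
  s0 (successors {s1, s2}): φ is true.
  s1 (successors {s0}): φ is false.
  s2 (successors ∅): φ is false.
  s3 (successors {s2}): φ is true.
  s4 (successors ∅): φ is false.
  s5 (successors {s4}): φ is true.
  s6 (successors {s0}): φ is false.
For instance, at s5:
  At s5: Dia Box Box (q and not (not (q or p) -> s)) requires Box Box (q and not (not (q or p) -> s)) at some successor in {s4}.
    Box Box (q and not (not (q or p) -> s)) holds at s4, so Dia Box Box (q and not (not (q or p) -> s)) is true at s5.
      At s4: no accessible worlds, so Box Box (q and not (not (q or p) -> s)) holds vacuously.
Satisfying worlds: {s0, s3, s5}

s0, s3, s5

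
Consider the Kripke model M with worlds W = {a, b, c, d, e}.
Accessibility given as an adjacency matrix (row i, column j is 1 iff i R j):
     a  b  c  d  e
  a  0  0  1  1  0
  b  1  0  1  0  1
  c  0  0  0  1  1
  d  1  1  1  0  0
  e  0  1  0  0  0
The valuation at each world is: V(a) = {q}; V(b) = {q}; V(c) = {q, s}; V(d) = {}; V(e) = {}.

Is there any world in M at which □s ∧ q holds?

No

Recall that □ψ holds at a world iff ψ holds at every accessible world, and ◇ψ holds iff ψ holds at some accessible world.
Let φ = □s ∧ q. Evaluate φ at each world:
  a (successors {c, d}): φ is false.
  b (successors {a, c, e}): φ is false.
  c (successors {d, e}): φ is false.
  d (successors {a, b, c}): φ is false.
  e (successors {b}): φ is false.
For instance, at d:
  At d: □s is false, q is false, so □s ∧ q is false.
    At d: □s requires s at every successor {a, b, c}.
      s fails at a, so □s is false at d.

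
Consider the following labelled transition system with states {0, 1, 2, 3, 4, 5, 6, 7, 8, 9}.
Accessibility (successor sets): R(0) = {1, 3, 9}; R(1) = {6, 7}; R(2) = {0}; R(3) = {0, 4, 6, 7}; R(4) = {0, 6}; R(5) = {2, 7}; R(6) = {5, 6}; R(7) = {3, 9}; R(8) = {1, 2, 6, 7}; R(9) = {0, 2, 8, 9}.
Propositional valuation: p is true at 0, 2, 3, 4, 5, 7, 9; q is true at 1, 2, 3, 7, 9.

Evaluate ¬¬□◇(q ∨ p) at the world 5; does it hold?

Yes

At 5: ¬□◇(q ∨ p) is false, so ¬¬□◇(q ∨ p) is true.
  At 5: □◇(q ∨ p) is true, so ¬□◇(q ∨ p) is false.
    At 5: □◇(q ∨ p) requires ◇(q ∨ p) at every successor {2, 7}.
      At 2: ◇(q ∨ p) is true.
      At 7: ◇(q ∨ p) is true.
    So □◇(q ∨ p) is true at 5.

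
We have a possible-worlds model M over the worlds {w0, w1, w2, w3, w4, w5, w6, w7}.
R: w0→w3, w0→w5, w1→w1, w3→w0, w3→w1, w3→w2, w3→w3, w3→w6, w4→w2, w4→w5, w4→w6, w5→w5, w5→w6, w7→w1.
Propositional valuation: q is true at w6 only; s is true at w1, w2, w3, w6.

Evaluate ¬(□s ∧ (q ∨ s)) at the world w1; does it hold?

At w1: □s ∧ (q ∨ s) is true, so ¬(□s ∧ (q ∨ s)) is false.
  At w1: □s is true, q ∨ s is true, so □s ∧ (q ∨ s) is true.
    At w1: □s requires s at every successor {w1}.
      At w1: s is true.
    So □s is true at w1.

No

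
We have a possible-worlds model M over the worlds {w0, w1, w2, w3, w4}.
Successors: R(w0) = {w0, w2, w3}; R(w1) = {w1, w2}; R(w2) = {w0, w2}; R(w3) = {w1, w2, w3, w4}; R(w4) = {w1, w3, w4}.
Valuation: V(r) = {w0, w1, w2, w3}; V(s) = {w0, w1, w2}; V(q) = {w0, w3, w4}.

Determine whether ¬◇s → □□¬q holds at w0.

Recall that □ψ holds at a world iff ψ holds at every accessible world, and ◇ψ holds iff ψ holds at some accessible world.
At w0: ¬◇s is false, □□¬q is false, so ¬◇s → □□¬q is true.
  At w0: ◇s is true, so ¬◇s is false.
    At w0: ◇s requires s at some successor in {w0, w2, w3}.
      s holds at w0, so ◇s is true at w0.
  At w0: □□¬q requires □¬q at every successor {w0, w2, w3}.
    □¬q fails at w0, so □□¬q is false at w0.
      At w0: □¬q requires ¬q at every successor {w0, w2, w3}.
        ¬q fails at w0, so □¬q is false at w0.

Yes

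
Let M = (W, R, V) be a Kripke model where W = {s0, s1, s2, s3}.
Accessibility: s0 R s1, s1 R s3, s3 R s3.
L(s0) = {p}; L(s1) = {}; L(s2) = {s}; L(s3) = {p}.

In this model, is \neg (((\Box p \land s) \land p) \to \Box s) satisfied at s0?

No

At s0: ((\Box p \land s) \land p) \to \Box s is true, so \neg (((\Box p \land s) \land p) \to \Box s) is false.
  At s0: (\Box p \land s) \land p is false, \Box s is false, so ((\Box p \land s) \land p) \to \Box s is true.
    At s0: \Box p \land s is false, p is true, so (\Box p \land s) \land p is false.
      At s0: \Box p is false, s is false, so \Box p \land s is false.
    At s0: \Box s requires s at every successor {s1}.
      s fails at s1, so \Box s is false at s0.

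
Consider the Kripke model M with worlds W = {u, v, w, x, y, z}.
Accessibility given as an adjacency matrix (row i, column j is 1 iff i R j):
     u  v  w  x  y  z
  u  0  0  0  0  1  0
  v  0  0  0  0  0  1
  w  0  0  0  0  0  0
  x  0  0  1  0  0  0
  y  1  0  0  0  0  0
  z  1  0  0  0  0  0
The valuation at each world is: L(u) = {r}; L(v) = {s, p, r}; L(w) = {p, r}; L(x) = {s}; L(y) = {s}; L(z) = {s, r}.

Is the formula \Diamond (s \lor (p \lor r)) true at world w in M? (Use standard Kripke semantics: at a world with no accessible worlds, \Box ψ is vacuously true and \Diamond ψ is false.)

At w: no accessible worlds, so \Diamond (s \lor (p \lor r)) is false.

No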